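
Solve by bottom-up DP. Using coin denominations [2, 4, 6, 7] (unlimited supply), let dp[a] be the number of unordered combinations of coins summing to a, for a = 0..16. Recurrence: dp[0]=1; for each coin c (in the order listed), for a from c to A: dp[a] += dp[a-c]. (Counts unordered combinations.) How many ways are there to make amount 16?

11

after  coin     0     1     2     3     4     5     6     7     8     9    10    11    12    13    14    15    16
          2     1     0     1     0     1     0     1     0     1     0     1     0     1     0     1     0     1
          4     1     0     1     0     2     0     2     0     3     0     3     0     4     0     4     0     5
          6     1     0     1     0     2     0     3     0     4     0     5     0     7     0     8     0    10
          7     1     0     1     0     2     0     3     1     4     1     5     2     7     3     9     4    11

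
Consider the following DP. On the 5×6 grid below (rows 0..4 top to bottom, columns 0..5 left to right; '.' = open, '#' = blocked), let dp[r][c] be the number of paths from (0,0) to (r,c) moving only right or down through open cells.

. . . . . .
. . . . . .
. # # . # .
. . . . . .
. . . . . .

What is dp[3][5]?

11

r\c   0   1   2   3   4   5
  0   1   1   1   1   1   1
  1   1   2   3   4   5   6
  2   1   0   0   4   0   6
  3   1   1   1   5   5  11
  4   1   2   3   8  13  24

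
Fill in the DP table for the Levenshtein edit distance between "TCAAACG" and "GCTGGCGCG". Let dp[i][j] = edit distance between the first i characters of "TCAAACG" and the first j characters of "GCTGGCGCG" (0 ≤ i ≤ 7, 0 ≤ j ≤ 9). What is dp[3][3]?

2

   ''  G  C  T  G  G  C  G  C  G
''  0  1  2  3  4  5  6  7  8  9
 T  1  1  2  2  3  4  5  6  7  8
 C  2  2  1  2  3  4  4  5  6  7
 A  3  3  2  2  3  4  5  5  6  7
 A  4  4  3  3  3  4  5  6  6  7
 A  5  5  4  4  4  4  5  6  7  7
 C  6  6  5  5  5  5  4  5  6  7
 G  7  6  6  6  5  5  5  4  5  6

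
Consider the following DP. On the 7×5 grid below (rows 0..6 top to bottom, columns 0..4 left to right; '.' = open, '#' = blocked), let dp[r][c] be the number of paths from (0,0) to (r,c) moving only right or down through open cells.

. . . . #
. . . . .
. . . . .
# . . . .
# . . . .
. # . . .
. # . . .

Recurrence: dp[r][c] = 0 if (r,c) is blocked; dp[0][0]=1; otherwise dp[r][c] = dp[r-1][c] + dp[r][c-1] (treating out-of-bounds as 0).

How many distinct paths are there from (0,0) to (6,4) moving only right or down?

162

r\c   0   1   2   3   4
  0   1   1   1   1   0
  1   1   2   3   4   4
  2   1   3   6  10  14
  3   0   3   9  19  33
  4   0   3  12  31  64
  5   0   0  12  43 107
  6   0   0  12  55 162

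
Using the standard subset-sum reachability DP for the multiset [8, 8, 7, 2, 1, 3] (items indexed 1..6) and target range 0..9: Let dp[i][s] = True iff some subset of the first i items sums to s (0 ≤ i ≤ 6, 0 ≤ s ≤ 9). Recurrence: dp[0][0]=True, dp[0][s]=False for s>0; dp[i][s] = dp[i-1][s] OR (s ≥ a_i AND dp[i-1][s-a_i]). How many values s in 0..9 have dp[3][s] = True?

3

i\s   0   1   2   3   4   5   6   7   8   9
  0   T   F   F   F   F   F   F   F   F   F
  1   T   F   F   F   F   F   F   F   T   F
  2   T   F   F   F   F   F   F   F   T   F
  3   T   F   F   F   F   F   F   T   T   F
  4   T   F   T   F   F   F   F   T   T   T
  5   T   T   T   T   F   F   F   T   T   T
  6   T   T   T   T   T   T   T   T   T   T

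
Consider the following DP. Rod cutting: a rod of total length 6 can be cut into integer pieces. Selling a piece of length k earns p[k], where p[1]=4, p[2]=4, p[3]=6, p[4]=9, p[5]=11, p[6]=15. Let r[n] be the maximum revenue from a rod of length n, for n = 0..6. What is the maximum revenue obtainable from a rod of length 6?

24

   n    0    1    2    3    4    5    6
r[n]    0    4    8   12   16   20   24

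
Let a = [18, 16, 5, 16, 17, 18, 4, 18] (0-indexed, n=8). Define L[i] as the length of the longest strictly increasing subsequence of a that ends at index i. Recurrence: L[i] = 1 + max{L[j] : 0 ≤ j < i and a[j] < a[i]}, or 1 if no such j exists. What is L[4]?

   i    0    1    2    3    4    5    6    7
a[i]   18   16    5   16   17   18    4   18
L[i]    1    1    1    2    3    4    1    4

3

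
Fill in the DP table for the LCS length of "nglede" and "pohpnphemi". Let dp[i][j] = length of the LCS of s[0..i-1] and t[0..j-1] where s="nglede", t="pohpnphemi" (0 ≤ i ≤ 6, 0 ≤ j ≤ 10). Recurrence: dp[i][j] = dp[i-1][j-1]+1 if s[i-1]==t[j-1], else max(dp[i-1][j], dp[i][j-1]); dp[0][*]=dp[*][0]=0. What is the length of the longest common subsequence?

   ''  p  o  h  p  n  p  h  e  m  i
''  0  0  0  0  0  0  0  0  0  0  0
 n  0  0  0  0  0  1  1  1  1  1  1
 g  0  0  0  0  0  1  1  1  1  1  1
 l  0  0  0  0  0  1  1  1  1  1  1
 e  0  0  0  0  0  1  1  1  2  2  2
 d  0  0  0  0  0  1  1  1  2  2  2
 e  0  0  0  0  0  1  1  1  2  2  2

2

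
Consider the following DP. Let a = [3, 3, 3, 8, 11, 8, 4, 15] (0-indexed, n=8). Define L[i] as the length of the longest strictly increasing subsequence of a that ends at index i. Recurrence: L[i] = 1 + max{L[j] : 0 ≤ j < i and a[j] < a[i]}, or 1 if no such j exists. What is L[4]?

   i    0    1    2    3    4    5    6    7
a[i]    3    3    3    8   11    8    4   15
L[i]    1    1    1    2    3    2    2    4

3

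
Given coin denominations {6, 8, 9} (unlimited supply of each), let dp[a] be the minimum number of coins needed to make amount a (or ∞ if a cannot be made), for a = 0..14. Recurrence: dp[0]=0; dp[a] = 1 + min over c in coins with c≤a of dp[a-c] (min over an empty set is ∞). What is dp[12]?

 a  0  1  2  3  4  5  6  7  8  9 10 11 12 13 14
dp  0  -  -  -  -  -  1  -  1  1  -  -  2  -  2
(- denotes ∞ / unreachable)

2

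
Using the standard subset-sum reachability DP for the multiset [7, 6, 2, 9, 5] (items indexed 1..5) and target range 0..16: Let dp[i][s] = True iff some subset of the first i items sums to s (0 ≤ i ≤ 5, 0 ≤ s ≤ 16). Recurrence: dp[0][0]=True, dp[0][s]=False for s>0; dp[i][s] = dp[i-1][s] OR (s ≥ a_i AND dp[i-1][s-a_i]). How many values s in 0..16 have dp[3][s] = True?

8

i\s   0   1   2   3   4   5   6   7   8   9  10  11  12  13  14  15  16
  0   T   F   F   F   F   F   F   F   F   F   F   F   F   F   F   F   F
  1   T   F   F   F   F   F   F   T   F   F   F   F   F   F   F   F   F
  2   T   F   F   F   F   F   T   T   F   F   F   F   F   T   F   F   F
  3   T   F   T   F   F   F   T   T   T   T   F   F   F   T   F   T   F
  4   T   F   T   F   F   F   T   T   T   T   F   T   F   T   F   T   T
  5   T   F   T   F   F   T   T   T   T   T   F   T   T   T   T   T   T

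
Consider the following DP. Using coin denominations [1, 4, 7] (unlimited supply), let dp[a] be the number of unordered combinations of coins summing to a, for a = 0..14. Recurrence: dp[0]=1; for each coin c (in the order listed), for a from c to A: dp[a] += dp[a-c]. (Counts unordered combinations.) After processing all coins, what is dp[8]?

after  coin     0     1     2     3     4     5     6     7     8     9    10    11    12    13    14
          1     1     1     1     1     1     1     1     1     1     1     1     1     1     1     1
          4     1     1     1     1     2     2     2     2     3     3     3     3     4     4     4
          7     1     1     1     1     2     2     2     3     4     4     4     5     6     6     7

4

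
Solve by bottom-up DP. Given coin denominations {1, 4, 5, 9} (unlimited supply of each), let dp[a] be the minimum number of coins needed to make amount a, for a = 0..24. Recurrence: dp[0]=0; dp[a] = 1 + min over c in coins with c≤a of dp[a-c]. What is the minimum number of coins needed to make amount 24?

 a  0  1  2  3  4  5  6  7  8  9 10 11 12 13 14 15 16 17 18 19 20 21 22 23 24
dp  0  1  2  3  1  1  2  3  2  1  2  3  3  2  2  3  4  3  2  3  4  4  3  3  4

4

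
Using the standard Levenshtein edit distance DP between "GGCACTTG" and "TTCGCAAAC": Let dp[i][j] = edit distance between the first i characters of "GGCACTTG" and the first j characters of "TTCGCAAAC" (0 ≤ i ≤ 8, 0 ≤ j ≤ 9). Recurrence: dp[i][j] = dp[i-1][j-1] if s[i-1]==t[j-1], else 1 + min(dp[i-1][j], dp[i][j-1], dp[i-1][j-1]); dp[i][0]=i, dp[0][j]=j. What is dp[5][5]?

   ''  T  T  C  G  C  A  A  A  C
''  0  1  2  3  4  5  6  7  8  9
 G  1  1  2  3  3  4  5  6  7  8
 G  2  2  2  3  3  4  5  6  7  8
 C  3  3  3  2  3  3  4  5  6  7
 A  4  4  4  3  3  4  3  4  5  6
 C  5  5  5  4  4  3  4  4  5  5
 T  6  5  5  5  5  4  4  5  5  6
 T  7  6  5  6  6  5  5  5  6  6
 G  8  7  6  6  6  6  6  6  6  7

3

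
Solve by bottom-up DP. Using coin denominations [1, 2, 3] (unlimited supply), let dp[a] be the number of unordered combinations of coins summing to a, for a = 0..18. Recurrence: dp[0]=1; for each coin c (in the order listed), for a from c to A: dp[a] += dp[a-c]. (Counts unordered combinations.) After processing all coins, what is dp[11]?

after  coin     0     1     2     3     4     5     6     7     8     9    10    11    12    13    14    15    16    17    18
          1     1     1     1     1     1     1     1     1     1     1     1     1     1     1     1     1     1     1     1
          2     1     1     2     2     3     3     4     4     5     5     6     6     7     7     8     8     9     9    10
          3     1     1     2     3     4     5     7     8    10    12    14    16    19    21    24    27    30    33    37

16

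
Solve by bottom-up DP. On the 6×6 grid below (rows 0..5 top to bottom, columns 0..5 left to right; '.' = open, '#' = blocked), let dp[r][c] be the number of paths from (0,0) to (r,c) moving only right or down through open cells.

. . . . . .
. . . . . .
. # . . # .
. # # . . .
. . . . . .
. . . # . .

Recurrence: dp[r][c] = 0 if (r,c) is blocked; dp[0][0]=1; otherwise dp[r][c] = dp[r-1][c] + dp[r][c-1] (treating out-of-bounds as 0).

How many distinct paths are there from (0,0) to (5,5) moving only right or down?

r\c   0   1   2   3   4   5
  0   1   1   1   1   1   1
  1   1   2   3   4   5   6
  2   1   0   3   7   0   6
  3   1   0   0   7   7  13
  4   1   1   1   8  15  28
  5   1   2   3   0  15  43

43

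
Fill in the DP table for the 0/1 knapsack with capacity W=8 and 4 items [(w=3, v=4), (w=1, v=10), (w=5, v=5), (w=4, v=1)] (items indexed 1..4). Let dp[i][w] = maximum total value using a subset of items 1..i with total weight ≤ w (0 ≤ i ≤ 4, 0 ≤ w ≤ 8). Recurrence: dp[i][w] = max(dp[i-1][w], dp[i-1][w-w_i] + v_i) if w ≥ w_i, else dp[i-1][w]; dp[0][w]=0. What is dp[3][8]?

15

i\w   0   1   2   3   4   5   6   7   8
  0   0   0   0   0   0   0   0   0   0
  1   0   0   0   4   4   4   4   4   4
  2   0  10  10  10  14  14  14  14  14
  3   0  10  10  10  14  14  15  15  15
  4   0  10  10  10  14  14  15  15  15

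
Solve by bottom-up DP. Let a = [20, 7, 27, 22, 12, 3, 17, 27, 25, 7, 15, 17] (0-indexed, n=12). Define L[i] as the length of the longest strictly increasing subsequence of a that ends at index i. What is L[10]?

   i    0    1    2    3    4    5    6    7    8    9   10   11
a[i]   20    7   27   22   12    3   17   27   25    7   15   17
L[i]    1    1    2    2    2    1    3    4    4    2    3    4

3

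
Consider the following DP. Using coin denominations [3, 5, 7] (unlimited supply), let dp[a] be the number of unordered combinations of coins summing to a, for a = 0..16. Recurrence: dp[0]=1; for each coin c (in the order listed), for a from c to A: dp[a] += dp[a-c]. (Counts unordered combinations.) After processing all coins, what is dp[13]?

after  coin     0     1     2     3     4     5     6     7     8     9    10    11    12    13    14    15    16
          3     1     0     0     1     0     0     1     0     0     1     0     0     1     0     0     1     0
          5     1     0     0     1     0     1     1     0     1     1     1     1     1     1     1     2     1
          7     1     0     0     1     0     1     1     1     1     1     2     1     2     2     2     3     2

2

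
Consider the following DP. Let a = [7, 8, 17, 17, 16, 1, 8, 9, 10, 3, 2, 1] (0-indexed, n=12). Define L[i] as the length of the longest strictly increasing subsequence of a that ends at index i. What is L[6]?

2

   i    0    1    2    3    4    5    6    7    8    9   10   11
a[i]    7    8   17   17   16    1    8    9   10    3    2    1
L[i]    1    2    3    3    3    1    2    3    4    2    2    1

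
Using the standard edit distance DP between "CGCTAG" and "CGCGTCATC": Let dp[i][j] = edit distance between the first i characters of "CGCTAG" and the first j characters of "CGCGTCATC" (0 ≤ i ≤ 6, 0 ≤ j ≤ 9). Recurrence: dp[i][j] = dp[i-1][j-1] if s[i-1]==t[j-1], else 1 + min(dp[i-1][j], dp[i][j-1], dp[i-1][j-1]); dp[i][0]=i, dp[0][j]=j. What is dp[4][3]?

   ''  C  G  C  G  T  C  A  T  C
''  0  1  2  3  4  5  6  7  8  9
 C  1  0  1  2  3  4  5  6  7  8
 G  2  1  0  1  2  3  4  5  6  7
 C  3  2  1  0  1  2  3  4  5  6
 T  4  3  2  1  1  1  2  3  4  5
 A  5  4  3  2  2  2  2  2  3  4
 G  6  5  4  3  2  3  3  3  3  4

1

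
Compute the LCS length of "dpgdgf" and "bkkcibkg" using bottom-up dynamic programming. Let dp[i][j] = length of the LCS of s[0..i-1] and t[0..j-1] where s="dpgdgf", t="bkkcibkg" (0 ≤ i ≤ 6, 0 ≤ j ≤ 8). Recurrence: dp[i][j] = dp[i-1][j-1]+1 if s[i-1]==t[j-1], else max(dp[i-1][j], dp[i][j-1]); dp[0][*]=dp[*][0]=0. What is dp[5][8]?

   ''  b  k  k  c  i  b  k  g
''  0  0  0  0  0  0  0  0  0
 d  0  0  0  0  0  0  0  0  0
 p  0  0  0  0  0  0  0  0  0
 g  0  0  0  0  0  0  0  0  1
 d  0  0  0  0  0  0  0  0  1
 g  0  0  0  0  0  0  0  0  1
 f  0  0  0  0  0  0  0  0  1

1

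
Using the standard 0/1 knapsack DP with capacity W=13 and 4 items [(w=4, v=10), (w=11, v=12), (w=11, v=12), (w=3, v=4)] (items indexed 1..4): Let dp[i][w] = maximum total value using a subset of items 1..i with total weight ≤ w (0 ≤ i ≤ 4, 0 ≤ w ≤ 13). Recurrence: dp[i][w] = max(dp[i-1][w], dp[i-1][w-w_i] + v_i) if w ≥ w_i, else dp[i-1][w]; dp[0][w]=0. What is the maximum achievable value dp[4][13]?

i\w   0   1   2   3   4   5   6   7   8   9  10  11  12  13
  0   0   0   0   0   0   0   0   0   0   0   0   0   0   0
  1   0   0   0   0  10  10  10  10  10  10  10  10  10  10
  2   0   0   0   0  10  10  10  10  10  10  10  12  12  12
  3   0   0   0   0  10  10  10  10  10  10  10  12  12  12
  4   0   0   0   4  10  10  10  14  14  14  14  14  14  14

14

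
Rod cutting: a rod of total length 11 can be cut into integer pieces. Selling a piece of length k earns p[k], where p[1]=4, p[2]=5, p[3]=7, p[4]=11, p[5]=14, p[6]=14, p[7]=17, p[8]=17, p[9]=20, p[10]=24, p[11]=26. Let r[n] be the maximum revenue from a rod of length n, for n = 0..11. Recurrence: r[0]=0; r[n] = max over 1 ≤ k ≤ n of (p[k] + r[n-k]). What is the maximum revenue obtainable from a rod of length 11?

   n    0    1    2    3    4    5    6    7    8    9   10   11
r[n]    0    4    8   12   16   20   24   28   32   36   40   44

44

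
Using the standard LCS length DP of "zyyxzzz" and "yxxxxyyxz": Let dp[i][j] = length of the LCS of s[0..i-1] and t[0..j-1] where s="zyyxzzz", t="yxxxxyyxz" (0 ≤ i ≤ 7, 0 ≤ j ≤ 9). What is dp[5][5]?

2

   ''  y  x  x  x  x  y  y  x  z
''  0  0  0  0  0  0  0  0  0  0
 z  0  0  0  0  0  0  0  0  0  1
 y  0  1  1  1  1  1  1  1  1  1
 y  0  1  1  1  1  1  2  2  2  2
 x  0  1  2  2  2  2  2  2  3  3
 z  0  1  2  2  2  2  2  2  3  4
 z  0  1  2  2  2  2  2  2  3  4
 z  0  1  2  2  2  2  2  2  3  4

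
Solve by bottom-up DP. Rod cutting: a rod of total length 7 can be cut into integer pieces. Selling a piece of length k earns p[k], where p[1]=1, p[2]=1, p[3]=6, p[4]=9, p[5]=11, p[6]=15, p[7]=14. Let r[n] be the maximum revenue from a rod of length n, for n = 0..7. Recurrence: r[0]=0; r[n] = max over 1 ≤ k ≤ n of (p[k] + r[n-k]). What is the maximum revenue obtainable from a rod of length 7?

   n    0    1    2    3    4    5    6    7
r[n]    0    1    2    6    9   11   15   16

16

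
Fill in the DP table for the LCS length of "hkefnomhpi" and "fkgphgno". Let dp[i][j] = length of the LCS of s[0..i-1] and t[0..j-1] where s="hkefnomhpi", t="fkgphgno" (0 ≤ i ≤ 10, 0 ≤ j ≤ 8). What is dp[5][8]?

   ''  f  k  g  p  h  g  n  o
''  0  0  0  0  0  0  0  0  0
 h  0  0  0  0  0  1  1  1  1
 k  0  0  1  1  1  1  1  1  1
 e  0  0  1  1  1  1  1  1  1
 f  0  1  1  1  1  1  1  1  1
 n  0  1  1  1  1  1  1  2  2
 o  0  1  1  1  1  1  1  2  3
 m  0  1  1  1  1  1  1  2  3
 h  0  1  1  1  1  2  2  2  3
 p  0  1  1  1  2  2  2  2  3
 i  0  1  1  1  2  2  2  2  3

2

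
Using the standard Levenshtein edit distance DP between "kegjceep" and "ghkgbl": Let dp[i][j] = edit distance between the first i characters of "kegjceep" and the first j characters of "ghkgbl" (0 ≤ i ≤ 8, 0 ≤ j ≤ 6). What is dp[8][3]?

7

   ''  g  h  k  g  b  l
''  0  1  2  3  4  5  6
 k  1  1  2  2  3  4  5
 e  2  2  2  3  3  4  5
 g  3  2  3  3  3  4  5
 j  4  3  3  4  4  4  5
 c  5  4  4  4  5  5  5
 e  6  5  5  5  5  6  6
 e  7  6  6  6  6  6  7
 p  8  7  7  7  7  7  7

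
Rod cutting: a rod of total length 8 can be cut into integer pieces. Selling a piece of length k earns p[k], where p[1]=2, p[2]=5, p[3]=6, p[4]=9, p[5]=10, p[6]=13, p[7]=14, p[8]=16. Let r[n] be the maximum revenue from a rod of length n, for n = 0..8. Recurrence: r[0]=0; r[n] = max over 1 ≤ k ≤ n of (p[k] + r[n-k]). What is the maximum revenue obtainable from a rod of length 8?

20

   n    0    1    2    3    4    5    6    7    8
r[n]    0    2    5    7   10   12   15   17   20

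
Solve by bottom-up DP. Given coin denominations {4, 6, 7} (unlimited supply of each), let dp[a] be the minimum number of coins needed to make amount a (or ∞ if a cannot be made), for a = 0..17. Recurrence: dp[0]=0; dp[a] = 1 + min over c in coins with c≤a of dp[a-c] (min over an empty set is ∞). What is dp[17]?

 a  0  1  2  3  4  5  6  7  8  9 10 11 12 13 14 15 16 17
dp  0  -  -  -  1  -  1  1  2  -  2  2  2  2  2  3  3  3
(- denotes ∞ / unreachable)

3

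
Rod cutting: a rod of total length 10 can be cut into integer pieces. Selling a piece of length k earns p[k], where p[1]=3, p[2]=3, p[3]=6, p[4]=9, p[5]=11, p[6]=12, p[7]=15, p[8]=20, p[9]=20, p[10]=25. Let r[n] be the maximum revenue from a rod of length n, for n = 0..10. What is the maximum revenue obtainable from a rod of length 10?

   n    0    1    2    3    4    5    6    7    8    9   10
r[n]    0    3    6    9   12   15   18   21   24   27   30

30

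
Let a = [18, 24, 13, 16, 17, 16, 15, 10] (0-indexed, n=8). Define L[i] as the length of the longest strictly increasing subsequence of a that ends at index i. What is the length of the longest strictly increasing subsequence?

   i    0    1    2    3    4    5    6    7
a[i]   18   24   13   16   17   16   15   10
L[i]    1    2    1    2    3    2    2    1

3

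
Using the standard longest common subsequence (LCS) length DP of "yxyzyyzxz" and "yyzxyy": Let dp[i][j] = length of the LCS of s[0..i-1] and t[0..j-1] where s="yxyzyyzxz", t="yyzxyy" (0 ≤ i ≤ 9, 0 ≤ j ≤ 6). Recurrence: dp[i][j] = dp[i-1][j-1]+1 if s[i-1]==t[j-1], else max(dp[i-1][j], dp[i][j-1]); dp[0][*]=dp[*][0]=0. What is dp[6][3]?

   ''  y  y  z  x  y  y
''  0  0  0  0  0  0  0
 y  0  1  1  1  1  1  1
 x  0  1  1  1  2  2  2
 y  0  1  2  2  2  3  3
 z  0  1  2  3  3  3  3
 y  0  1  2  3  3  4  4
 y  0  1  2  3  3  4  5
 z  0  1  2  3  3  4  5
 x  0  1  2  3  4  4  5
 z  0  1  2  3  4  4  5

3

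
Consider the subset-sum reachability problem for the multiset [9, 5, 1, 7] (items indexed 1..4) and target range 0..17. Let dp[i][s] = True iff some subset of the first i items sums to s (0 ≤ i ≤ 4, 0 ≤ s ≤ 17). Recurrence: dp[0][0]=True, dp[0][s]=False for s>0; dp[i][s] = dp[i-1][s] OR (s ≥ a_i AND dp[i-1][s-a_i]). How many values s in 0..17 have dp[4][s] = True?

14

i\s   0   1   2   3   4   5   6   7   8   9  10  11  12  13  14  15  16  17
  0   T   F   F   F   F   F   F   F   F   F   F   F   F   F   F   F   F   F
  1   T   F   F   F   F   F   F   F   F   T   F   F   F   F   F   F   F   F
  2   T   F   F   F   F   T   F   F   F   T   F   F   F   F   T   F   F   F
  3   T   T   F   F   F   T   T   F   F   T   T   F   F   F   T   T   F   F
  4   T   T   F   F   F   T   T   T   T   T   T   F   T   T   T   T   T   T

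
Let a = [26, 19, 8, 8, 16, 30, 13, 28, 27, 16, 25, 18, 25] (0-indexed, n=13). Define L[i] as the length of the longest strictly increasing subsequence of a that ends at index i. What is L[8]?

   i    0    1    2    3    4    5    6    7    8    9   10   11   12
a[i]   26   19    8    8   16   30   13   28   27   16   25   18   25
L[i]    1    1    1    1    2    3    2    3    3    3    4    4    5

3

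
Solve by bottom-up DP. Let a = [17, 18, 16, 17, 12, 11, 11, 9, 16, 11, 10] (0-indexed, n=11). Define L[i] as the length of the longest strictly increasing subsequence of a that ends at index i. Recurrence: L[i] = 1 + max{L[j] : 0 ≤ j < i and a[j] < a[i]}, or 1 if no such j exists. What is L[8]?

2

   i    0    1    2    3    4    5    6    7    8    9   10
a[i]   17   18   16   17   12   11   11    9   16   11   10
L[i]    1    2    1    2    1    1    1    1    2    2    2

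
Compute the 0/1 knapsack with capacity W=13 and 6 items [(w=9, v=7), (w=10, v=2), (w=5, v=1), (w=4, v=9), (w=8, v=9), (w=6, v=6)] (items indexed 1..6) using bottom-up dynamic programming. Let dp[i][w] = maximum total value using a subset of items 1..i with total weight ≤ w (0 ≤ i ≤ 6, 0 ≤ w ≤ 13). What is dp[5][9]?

10

i\w   0   1   2   3   4   5   6   7   8   9  10  11  12  13
  0   0   0   0   0   0   0   0   0   0   0   0   0   0   0
  1   0   0   0   0   0   0   0   0   0   7   7   7   7   7
  2   0   0   0   0   0   0   0   0   0   7   7   7   7   7
  3   0   0   0   0   0   1   1   1   1   7   7   7   7   7
  4   0   0   0   0   9   9   9   9   9  10  10  10  10  16
  5   0   0   0   0   9   9   9   9   9  10  10  10  18  18
  6   0   0   0   0   9   9   9   9   9  10  15  15  18  18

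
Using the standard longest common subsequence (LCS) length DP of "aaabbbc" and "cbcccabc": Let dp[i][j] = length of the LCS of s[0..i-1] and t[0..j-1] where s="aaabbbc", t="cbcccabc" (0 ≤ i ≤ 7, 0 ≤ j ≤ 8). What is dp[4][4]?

1

   ''  c  b  c  c  c  a  b  c
''  0  0  0  0  0  0  0  0  0
 a  0  0  0  0  0  0  1  1  1
 a  0  0  0  0  0  0  1  1  1
 a  0  0  0  0  0  0  1  1  1
 b  0  0  1  1  1  1  1  2  2
 b  0  0  1  1  1  1  1  2  2
 b  0  0  1  1  1  1  1  2  2
 c  0  1  1  2  2  2  2  2  3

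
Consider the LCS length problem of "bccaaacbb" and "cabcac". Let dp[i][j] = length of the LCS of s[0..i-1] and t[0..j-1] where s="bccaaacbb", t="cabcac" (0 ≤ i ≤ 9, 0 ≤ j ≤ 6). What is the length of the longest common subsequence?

4

   ''  c  a  b  c  a  c
''  0  0  0  0  0  0  0
 b  0  0  0  1  1  1  1
 c  0  1  1  1  2  2  2
 c  0  1  1  1  2  2  3
 a  0  1  2  2  2  3  3
 a  0  1  2  2  2  3  3
 a  0  1  2  2  2  3  3
 c  0  1  2  2  3  3  4
 b  0  1  2  3  3  3  4
 b  0  1  2  3  3  3  4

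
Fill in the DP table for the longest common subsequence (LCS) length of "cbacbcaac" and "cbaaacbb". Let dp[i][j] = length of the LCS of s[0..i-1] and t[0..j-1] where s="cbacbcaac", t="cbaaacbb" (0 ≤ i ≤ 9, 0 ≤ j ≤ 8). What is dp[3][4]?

   ''  c  b  a  a  a  c  b  b
''  0  0  0  0  0  0  0  0  0
 c  0  1  1  1  1  1  1  1  1
 b  0  1  2  2  2  2  2  2  2
 a  0  1  2  3  3  3  3  3  3
 c  0  1  2  3  3  3  4  4  4
 b  0  1  2  3  3  3  4  5  5
 c  0  1  2  3  3  3  4  5  5
 a  0  1  2  3  4  4  4  5  5
 a  0  1  2  3  4  5  5  5  5
 c  0  1  2  3  4  5  6  6  6

3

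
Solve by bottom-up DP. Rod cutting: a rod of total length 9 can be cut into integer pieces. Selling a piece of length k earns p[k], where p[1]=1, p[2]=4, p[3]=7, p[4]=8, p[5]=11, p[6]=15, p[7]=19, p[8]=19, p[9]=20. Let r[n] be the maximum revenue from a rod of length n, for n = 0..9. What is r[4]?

   n    0    1    2    3    4    5    6    7    8    9
r[n]    0    1    4    7    8   11   15   19   20   23

8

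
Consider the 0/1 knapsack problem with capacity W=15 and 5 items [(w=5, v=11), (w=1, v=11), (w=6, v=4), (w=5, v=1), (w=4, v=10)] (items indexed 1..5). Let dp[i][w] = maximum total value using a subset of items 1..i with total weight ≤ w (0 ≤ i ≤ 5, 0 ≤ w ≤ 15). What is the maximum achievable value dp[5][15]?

i\w   0   1   2   3   4   5   6   7   8   9  10  11  12  13  14  15
  0   0   0   0   0   0   0   0   0   0   0   0   0   0   0   0   0
  1   0   0   0   0   0  11  11  11  11  11  11  11  11  11  11  11
  2   0  11  11  11  11  11  22  22  22  22  22  22  22  22  22  22
  3   0  11  11  11  11  11  22  22  22  22  22  22  26  26  26  26
  4   0  11  11  11  11  11  22  22  22  22  22  23  26  26  26  26
  5   0  11  11  11  11  21  22  22  22  22  32  32  32  32  32  33

33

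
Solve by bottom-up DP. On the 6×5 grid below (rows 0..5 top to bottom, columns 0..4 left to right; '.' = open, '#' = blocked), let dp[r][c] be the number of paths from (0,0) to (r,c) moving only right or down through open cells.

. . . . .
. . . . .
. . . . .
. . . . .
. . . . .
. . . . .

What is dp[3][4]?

r\c   0   1   2   3   4
  0   1   1   1   1   1
  1   1   2   3   4   5
  2   1   3   6  10  15
  3   1   4  10  20  35
  4   1   5  15  35  70
  5   1   6  21  56 126

35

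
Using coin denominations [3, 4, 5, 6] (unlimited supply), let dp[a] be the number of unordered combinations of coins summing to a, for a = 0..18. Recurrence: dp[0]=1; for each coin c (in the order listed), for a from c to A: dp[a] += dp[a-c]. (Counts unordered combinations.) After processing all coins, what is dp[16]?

after  coin     0     1     2     3     4     5     6     7     8     9    10    11    12    13    14    15    16    17    18
          3     1     0     0     1     0     0     1     0     0     1     0     0     1     0     0     1     0     0     1
          4     1     0     0     1     1     0     1     1     1     1     1     1     2     1     1     2     2     1     2
          5     1     0     0     1     1     1     1     1     2     2     2     2     3     3     3     4     4     4     5
          6     1     0     0     1     1     1     2     1     2     3     3     3     5     4     5     7     7     7    10

7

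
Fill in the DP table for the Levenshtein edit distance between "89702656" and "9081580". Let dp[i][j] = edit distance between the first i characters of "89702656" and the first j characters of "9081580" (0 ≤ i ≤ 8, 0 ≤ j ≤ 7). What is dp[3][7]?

6

   ''  9  0  8  1  5  8  0
''  0  1  2  3  4  5  6  7
 8  1  1  2  2  3  4  5  6
 9  2  1  2  3  3  4  5  6
 7  3  2  2  3  4  4  5  6
 0  4  3  2  3  4  5  5  5
 2  5  4  3  3  4  5  6  6
 6  6  5  4  4  4  5  6  7
 5  7  6  5  5  5  4  5  6
 6  8  7  6  6  6  5  5  6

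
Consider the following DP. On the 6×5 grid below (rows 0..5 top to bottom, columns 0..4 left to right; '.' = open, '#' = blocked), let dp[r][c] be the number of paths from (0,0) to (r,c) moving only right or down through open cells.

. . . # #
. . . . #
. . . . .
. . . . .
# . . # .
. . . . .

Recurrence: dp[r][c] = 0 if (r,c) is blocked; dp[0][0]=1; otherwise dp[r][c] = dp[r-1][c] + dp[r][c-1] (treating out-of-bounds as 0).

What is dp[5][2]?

r\c   0   1   2   3   4
  0   1   1   1   0   0
  1   1   2   3   3   0
  2   1   3   6   9   9
  3   1   4  10  19  28
  4   0   4  14   0  28
  5   0   4  18  18  46

18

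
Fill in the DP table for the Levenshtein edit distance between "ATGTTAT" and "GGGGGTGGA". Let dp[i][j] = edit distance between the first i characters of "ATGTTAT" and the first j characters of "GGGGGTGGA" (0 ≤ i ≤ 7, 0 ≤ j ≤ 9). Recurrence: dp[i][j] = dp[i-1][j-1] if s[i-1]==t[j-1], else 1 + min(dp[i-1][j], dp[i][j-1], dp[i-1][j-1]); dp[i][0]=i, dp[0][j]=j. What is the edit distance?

7

   ''  G  G  G  G  G  T  G  G  A
''  0  1  2  3  4  5  6  7  8  9
 A  1  1  2  3  4  5  6  7  8  8
 T  2  2  2  3  4  5  5  6  7  8
 G  3  2  2  2  3  4  5  5  6  7
 T  4  3  3  3  3  4  4  5  6  7
 T  5  4  4  4  4  4  4  5  6  7
 A  6  5  5  5  5  5  5  5  6  6
 T  7  6  6  6  6  6  5  6  6  7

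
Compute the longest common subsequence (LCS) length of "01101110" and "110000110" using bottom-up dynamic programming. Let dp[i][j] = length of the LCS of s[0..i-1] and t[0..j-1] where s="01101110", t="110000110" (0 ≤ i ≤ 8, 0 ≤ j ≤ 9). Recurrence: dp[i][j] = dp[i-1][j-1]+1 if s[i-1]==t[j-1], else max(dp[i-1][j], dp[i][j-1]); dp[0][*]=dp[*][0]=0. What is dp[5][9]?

   ''  1  1  0  0  0  0  1  1  0
''  0  0  0  0  0  0  0  0  0  0
 0  0  0  0  1  1  1  1  1  1  1
 1  0  1  1  1  1  1  1  2  2  2
 1  0  1  2  2  2  2  2  2  3  3
 0  0  1  2  3  3  3  3  3  3  4
 1  0  1  2  3  3  3  3  4  4  4
 1  0  1  2  3  3  3  3  4  5  5
 1  0  1  2  3  3  3  3  4  5  5
 0  0  1  2  3  4  4  4  4  5  6

4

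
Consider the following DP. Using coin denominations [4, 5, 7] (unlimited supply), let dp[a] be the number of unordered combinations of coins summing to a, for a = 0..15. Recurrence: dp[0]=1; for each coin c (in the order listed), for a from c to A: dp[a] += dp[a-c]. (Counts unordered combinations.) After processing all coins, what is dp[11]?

after  coin     0     1     2     3     4     5     6     7     8     9    10    11    12    13    14    15
          4     1     0     0     0     1     0     0     0     1     0     0     0     1     0     0     0
          5     1     0     0     0     1     1     0     0     1     1     1     0     1     1     1     1
          7     1     0     0     0     1     1     0     1     1     1     1     1     2     1     2     2

1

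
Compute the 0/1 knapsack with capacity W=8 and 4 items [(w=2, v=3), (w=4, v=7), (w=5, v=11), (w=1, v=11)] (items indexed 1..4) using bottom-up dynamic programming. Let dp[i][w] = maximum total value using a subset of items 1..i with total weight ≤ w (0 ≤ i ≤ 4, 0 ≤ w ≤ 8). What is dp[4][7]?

22

i\w   0   1   2   3   4   5   6   7   8
  0   0   0   0   0   0   0   0   0   0
  1   0   0   3   3   3   3   3   3   3
  2   0   0   3   3   7   7  10  10  10
  3   0   0   3   3   7  11  11  14  14
  4   0  11  11  14  14  18  22  22  25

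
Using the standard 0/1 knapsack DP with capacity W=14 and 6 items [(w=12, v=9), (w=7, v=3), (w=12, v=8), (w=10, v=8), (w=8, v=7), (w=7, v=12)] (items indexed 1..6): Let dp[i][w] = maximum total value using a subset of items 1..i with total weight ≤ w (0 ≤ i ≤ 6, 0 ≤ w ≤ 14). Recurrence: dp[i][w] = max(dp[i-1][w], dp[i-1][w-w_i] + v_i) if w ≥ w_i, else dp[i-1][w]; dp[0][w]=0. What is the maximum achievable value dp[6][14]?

i\w   0   1   2   3   4   5   6   7   8   9  10  11  12  13  14
  0   0   0   0   0   0   0   0   0   0   0   0   0   0   0   0
  1   0   0   0   0   0   0   0   0   0   0   0   0   9   9   9
  2   0   0   0   0   0   0   0   3   3   3   3   3   9   9   9
  3   0   0   0   0   0   0   0   3   3   3   3   3   9   9   9
  4   0   0   0   0   0   0   0   3   3   3   8   8   9   9   9
  5   0   0   0   0   0   0   0   3   7   7   8   8   9   9   9
  6   0   0   0   0   0   0   0  12  12  12  12  12  12  12  15

15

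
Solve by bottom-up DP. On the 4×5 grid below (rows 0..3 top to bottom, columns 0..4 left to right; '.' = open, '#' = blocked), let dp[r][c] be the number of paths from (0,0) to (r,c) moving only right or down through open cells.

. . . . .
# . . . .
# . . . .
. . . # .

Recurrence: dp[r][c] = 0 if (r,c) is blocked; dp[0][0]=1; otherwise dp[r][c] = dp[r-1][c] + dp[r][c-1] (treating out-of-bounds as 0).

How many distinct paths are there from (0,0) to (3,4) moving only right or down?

r\c   0   1   2   3   4
  0   1   1   1   1   1
  1   0   1   2   3   4
  2   0   1   3   6  10
  3   0   1   4   0  10

10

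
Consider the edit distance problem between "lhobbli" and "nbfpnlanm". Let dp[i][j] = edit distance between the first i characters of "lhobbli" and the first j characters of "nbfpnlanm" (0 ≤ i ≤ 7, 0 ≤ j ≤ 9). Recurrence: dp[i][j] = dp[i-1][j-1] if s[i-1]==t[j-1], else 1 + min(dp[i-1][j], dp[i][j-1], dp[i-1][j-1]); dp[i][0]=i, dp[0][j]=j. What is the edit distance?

   ''  n  b  f  p  n  l  a  n  m
''  0  1  2  3  4  5  6  7  8  9
 l  1  1  2  3  4  5  5  6  7  8
 h  2  2  2  3  4  5  6  6  7  8
 o  3  3  3  3  4  5  6  7  7  8
 b  4  4  3  4  4  5  6  7  8  8
 b  5  5  4  4  5  5  6  7  8  9
 l  6  6  5  5  5  6  5  6  7  8
 i  7  7  6  6  6  6  6  6  7  8

8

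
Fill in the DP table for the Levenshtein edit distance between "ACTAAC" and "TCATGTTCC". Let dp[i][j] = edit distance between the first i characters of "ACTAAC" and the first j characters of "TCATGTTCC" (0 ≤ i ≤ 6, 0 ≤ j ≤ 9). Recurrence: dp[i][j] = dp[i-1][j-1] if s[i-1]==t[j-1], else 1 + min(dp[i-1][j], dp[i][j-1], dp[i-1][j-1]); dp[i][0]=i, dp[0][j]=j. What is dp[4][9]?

7

   ''  T  C  A  T  G  T  T  C  C
''  0  1  2  3  4  5  6  7  8  9
 A  1  1  2  2  3  4  5  6  7  8
 C  2  2  1  2  3  4  5  6  6  7
 T  3  2  2  2  2  3  4  5  6  7
 A  4  3  3  2  3  3  4  5  6  7
 A  5  4  4  3  3  4  4  5  6  7
 C  6  5  4  4  4  4  5  5  5  6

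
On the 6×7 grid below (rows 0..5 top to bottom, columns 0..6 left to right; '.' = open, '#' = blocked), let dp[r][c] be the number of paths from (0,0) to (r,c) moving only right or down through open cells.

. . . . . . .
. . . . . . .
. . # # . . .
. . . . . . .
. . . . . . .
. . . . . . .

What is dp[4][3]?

13

r\c   0   1   2   3   4   5   6
  0   1   1   1   1   1   1   1
  1   1   2   3   4   5   6   7
  2   1   3   0   0   5  11  18
  3   1   4   4   4   9  20  38
  4   1   5   9  13  22  42  80
  5   1   6  15  28  50  92 172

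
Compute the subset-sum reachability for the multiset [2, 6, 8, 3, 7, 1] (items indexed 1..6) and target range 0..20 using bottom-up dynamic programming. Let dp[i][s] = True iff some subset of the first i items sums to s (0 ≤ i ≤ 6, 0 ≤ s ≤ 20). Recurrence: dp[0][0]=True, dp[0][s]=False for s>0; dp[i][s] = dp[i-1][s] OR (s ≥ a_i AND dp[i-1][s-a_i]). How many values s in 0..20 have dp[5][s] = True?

i\s   0   1   2   3   4   5   6   7   8   9  10  11  12  13  14  15  16  17  18  19  20
  0   T   F   F   F   F   F   F   F   F   F   F   F   F   F   F   F   F   F   F   F   F
  1   T   F   T   F   F   F   F   F   F   F   F   F   F   F   F   F   F   F   F   F   F
  2   T   F   T   F   F   F   T   F   T   F   F   F   F   F   F   F   F   F   F   F   F
  3   T   F   T   F   F   F   T   F   T   F   T   F   F   F   T   F   T   F   F   F   F
  4   T   F   T   T   F   T   T   F   T   T   T   T   F   T   T   F   T   T   F   T   F
  5   T   F   T   T   F   T   T   T   T   T   T   T   T   T   T   T   T   T   T   T   T
  6   T   T   T   T   T   T   T   T   T   T   T   T   T   T   T   T   T   T   T   T   T

19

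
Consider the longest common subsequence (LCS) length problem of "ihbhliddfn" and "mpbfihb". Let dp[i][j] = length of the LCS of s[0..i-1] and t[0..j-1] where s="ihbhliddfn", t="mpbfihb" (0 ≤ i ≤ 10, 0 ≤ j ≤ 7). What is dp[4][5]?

   ''  m  p  b  f  i  h  b
''  0  0  0  0  0  0  0  0
 i  0  0  0  0  0  1  1  1
 h  0  0  0  0  0  1  2  2
 b  0  0  0  1  1  1  2  3
 h  0  0  0  1  1  1  2  3
 l  0  0  0  1  1  1  2  3
 i  0  0  0  1  1  2  2  3
 d  0  0  0  1  1  2  2  3
 d  0  0  0  1  1  2  2  3
 f  0  0  0  1  2  2  2  3
 n  0  0  0  1  2  2  2  3

1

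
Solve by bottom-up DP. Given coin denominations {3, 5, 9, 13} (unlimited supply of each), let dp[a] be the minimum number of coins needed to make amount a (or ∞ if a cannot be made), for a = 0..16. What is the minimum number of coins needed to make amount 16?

2

 a  0  1  2  3  4  5  6  7  8  9 10 11 12 13 14 15 16
dp  0  -  -  1  -  1  2  -  2  1  2  3  2  1  2  3  2
(- denotes ∞ / unreachable)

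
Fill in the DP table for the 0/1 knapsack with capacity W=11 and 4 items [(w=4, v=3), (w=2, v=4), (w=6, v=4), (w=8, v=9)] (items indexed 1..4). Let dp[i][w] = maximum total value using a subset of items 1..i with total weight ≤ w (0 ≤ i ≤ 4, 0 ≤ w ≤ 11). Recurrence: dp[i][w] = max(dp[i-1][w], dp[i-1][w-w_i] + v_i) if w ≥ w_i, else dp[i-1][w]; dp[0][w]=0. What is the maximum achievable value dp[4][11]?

i\w   0   1   2   3   4   5   6   7   8   9  10  11
  0   0   0   0   0   0   0   0   0   0   0   0   0
  1   0   0   0   0   3   3   3   3   3   3   3   3
  2   0   0   4   4   4   4   7   7   7   7   7   7
  3   0   0   4   4   4   4   7   7   8   8   8   8
  4   0   0   4   4   4   4   7   7   9   9  13  13

13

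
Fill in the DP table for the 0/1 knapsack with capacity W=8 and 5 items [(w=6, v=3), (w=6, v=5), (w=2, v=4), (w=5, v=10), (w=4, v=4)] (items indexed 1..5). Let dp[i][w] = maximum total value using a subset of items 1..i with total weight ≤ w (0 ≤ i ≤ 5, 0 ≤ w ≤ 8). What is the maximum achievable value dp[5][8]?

i\w   0   1   2   3   4   5   6   7   8
  0   0   0   0   0   0   0   0   0   0
  1   0   0   0   0   0   0   3   3   3
  2   0   0   0   0   0   0   5   5   5
  3   0   0   4   4   4   4   5   5   9
  4   0   0   4   4   4  10  10  14  14
  5   0   0   4   4   4  10  10  14  14

14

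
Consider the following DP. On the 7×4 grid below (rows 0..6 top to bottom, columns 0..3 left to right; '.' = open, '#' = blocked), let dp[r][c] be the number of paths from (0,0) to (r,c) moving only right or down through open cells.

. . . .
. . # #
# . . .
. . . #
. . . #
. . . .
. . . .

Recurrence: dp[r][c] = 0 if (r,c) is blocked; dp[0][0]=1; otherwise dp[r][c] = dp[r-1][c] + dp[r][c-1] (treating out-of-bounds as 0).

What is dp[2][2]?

r\c   0   1   2   3
  0   1   1   1   1
  1   1   2   0   0
  2   0   2   2   2
  3   0   2   4   0
  4   0   2   6   0
  5   0   2   8   8
  6   0   2  10  18

2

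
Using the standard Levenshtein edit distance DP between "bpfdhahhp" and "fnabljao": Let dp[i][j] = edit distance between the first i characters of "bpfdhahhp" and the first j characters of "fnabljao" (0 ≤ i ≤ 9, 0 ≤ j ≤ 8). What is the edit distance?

9

   ''  f  n  a  b  l  j  a  o
''  0  1  2  3  4  5  6  7  8
 b  1  1  2  3  3  4  5  6  7
 p  2  2  2  3  4  4  5  6  7
 f  3  2  3  3  4  5  5  6  7
 d  4  3  3  4  4  5  6  6  7
 h  5  4  4  4  5  5  6  7  7
 a  6  5  5  4  5  6  6  6  7
 h  7  6  6  5  5  6  7  7  7
 h  8  7  7  6  6  6  7  8  8
 p  9  8  8  7  7  7  7  8  9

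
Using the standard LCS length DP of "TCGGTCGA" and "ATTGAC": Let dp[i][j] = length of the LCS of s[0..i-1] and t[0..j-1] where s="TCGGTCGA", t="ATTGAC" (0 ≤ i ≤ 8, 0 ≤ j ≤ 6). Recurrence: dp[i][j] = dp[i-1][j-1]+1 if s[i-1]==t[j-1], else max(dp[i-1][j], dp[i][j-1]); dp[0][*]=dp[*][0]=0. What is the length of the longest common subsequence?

   ''  A  T  T  G  A  C
''  0  0  0  0  0  0  0
 T  0  0  1  1  1  1  1
 C  0  0  1  1  1  1  2
 G  0  0  1  1  2  2  2
 G  0  0  1  1  2  2  2
 T  0  0  1  2  2  2  2
 C  0  0  1  2  2  2  3
 G  0  0  1  2  3  3  3
 A  0  1  1  2  3  4  4

4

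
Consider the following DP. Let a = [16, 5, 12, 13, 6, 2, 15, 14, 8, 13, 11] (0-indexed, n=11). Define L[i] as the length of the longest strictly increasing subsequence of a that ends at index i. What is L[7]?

4

   i    0    1    2    3    4    5    6    7    8    9   10
a[i]   16    5   12   13    6    2   15   14    8   13   11
L[i]    1    1    2    3    2    1    4    4    3    4    4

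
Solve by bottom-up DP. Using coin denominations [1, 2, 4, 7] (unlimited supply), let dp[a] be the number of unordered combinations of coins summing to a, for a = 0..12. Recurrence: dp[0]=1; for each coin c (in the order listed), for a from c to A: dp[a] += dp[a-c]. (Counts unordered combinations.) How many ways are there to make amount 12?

20

after  coin     0     1     2     3     4     5     6     7     8     9    10    11    12
          1     1     1     1     1     1     1     1     1     1     1     1     1     1
          2     1     1     2     2     3     3     4     4     5     5     6     6     7
          4     1     1     2     2     4     4     6     6     9     9    12    12    16
          7     1     1     2     2     4     4     6     7    10    11    14    16    20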